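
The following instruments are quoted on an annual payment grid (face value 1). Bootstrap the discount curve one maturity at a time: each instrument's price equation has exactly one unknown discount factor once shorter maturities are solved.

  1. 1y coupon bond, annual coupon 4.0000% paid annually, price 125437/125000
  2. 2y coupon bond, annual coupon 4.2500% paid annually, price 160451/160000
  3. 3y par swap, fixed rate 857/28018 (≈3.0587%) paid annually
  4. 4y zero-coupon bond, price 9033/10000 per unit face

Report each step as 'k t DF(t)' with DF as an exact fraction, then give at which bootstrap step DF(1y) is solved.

1 1 9649/10000
2 2 4613/5000
3 3 9143/10000
4 4 9033/10000
DF(1y) is solved at step 1

step 1 [1y] bond c/1=1/25: DF=(125437/125000 − 1/25·(0))/(1+1/25) = 9649/10000 ≈ 0.964900
step 2 [2y] bond c/1=17/400: DF=(160451/160000 − 17/400·(0.964900))/(1+17/400) = 4613/5000 ≈ 0.922600
step 3 [3y] swap r/1=857/28018: DF=(1 − 857/28018·(0.964900+0.922600))/(1+857/28018) = 9143/10000 ≈ 0.914300
step 4 [4y] zero: DF = P = 9033/10000 ≈ 0.903300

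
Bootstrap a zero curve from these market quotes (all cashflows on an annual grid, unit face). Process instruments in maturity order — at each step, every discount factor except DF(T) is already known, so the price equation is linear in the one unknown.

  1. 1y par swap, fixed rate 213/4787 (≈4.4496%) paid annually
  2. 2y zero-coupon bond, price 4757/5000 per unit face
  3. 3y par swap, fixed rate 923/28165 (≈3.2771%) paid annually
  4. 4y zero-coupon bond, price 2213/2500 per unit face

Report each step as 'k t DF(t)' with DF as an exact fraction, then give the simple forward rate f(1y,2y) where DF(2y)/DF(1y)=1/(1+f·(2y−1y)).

step 1 [1y] swap r/1=213/4787: DF=(1 − 213/4787·(0))/(1+213/4787) = 4787/5000 ≈ 0.957400
step 2 [2y] zero: DF = P = 4757/5000 ≈ 0.951400
step 3 [3y] swap r/1=923/28165: DF=(1 − 923/28165·(0.957400+0.951400))/(1+923/28165) = 9077/10000 ≈ 0.907700
step 4 [4y] zero: DF = P = 2213/2500 ≈ 0.885200

1 1 4787/5000
2 2 4757/5000
3 3 9077/10000
4 4 2213/2500
f(1y,2y) = ((4787/5000)/(4757/5000) − 1)/(1) = 30/4757 ≈ 0.6306%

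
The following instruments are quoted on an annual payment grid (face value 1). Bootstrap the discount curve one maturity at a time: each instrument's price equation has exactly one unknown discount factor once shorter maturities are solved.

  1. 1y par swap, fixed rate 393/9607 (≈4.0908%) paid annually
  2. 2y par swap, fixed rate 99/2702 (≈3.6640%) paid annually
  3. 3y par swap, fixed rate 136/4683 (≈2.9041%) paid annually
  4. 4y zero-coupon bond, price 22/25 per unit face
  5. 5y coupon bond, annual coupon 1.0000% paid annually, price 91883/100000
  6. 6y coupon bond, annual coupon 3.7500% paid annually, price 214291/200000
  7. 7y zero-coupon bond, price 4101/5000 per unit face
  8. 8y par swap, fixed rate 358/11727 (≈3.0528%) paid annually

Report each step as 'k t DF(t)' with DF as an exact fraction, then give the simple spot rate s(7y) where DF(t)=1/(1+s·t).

1 1 9607/10000
2 2 9307/10000
3 3 574/625
4 4 22/25
5 5 2183/2500
6 6 4339/5000
7 7 4101/5000
8 8 1963/2500
s(7y) = (1/(4101/5000) − 1)/(7) = 899/28707 ≈ 3.1316%

step 1 [1y] swap r/1=393/9607: DF=(1 − 393/9607·(0))/(1+393/9607) = 9607/10000 ≈ 0.960700
step 2 [2y] swap r/1=99/2702: DF=(1 − 99/2702·(0.960700))/(1+99/2702) = 9307/10000 ≈ 0.930700
step 3 [3y] swap r/1=136/4683: DF=(1 − 136/4683·(0.960700+0.930700))/(1+136/4683) = 574/625 ≈ 0.918400
step 4 [4y] zero: DF = P = 22/25 ≈ 0.880000
step 5 [5y] bond c/1=1/100: DF=(91883/100000 − 1/100·(0.960700+0.930700+0.918400+0.880000))/(1+1/100) = 2183/2500 ≈ 0.873200
step 6 [6y] bond c/1=3/80: DF=(214291/200000 − 3/80·(0.960700+0.930700+0.918400+0.880000+0.873200))/(1+3/80) = 4339/5000 ≈ 0.867800
step 7 [7y] zero: DF = P = 4101/5000 ≈ 0.820200
step 8 [8y] swap r/1=358/11727: DF=(1 − 358/11727·(0.960700+0.930700+0.918400+0.880000+0.873200+0.867800+0.820200))/(1+358/11727) = 1963/2500 ≈ 0.785200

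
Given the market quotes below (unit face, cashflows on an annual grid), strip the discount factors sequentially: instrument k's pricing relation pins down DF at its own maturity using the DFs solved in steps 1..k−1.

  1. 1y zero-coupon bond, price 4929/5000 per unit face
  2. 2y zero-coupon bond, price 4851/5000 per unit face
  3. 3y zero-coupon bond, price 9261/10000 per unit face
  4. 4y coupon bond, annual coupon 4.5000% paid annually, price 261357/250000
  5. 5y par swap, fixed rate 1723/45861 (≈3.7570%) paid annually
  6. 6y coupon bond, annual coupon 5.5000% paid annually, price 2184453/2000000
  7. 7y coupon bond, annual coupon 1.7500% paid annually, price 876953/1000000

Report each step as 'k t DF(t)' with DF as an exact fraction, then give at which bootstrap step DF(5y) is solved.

step 1 [1y] zero: DF = P = 4929/5000 ≈ 0.985800
step 2 [2y] zero: DF = P = 4851/5000 ≈ 0.970200
step 3 [3y] zero: DF = P = 9261/10000 ≈ 0.926100
step 4 [4y] bond c/1=9/200: DF=(261357/250000 − 9/200·(0.985800+0.970200+0.926100))/(1+9/200) = 8763/10000 ≈ 0.876300
step 5 [5y] swap r/1=1723/45861: DF=(1 − 1723/45861·(0.985800+0.970200+0.926100+0.876300))/(1+1723/45861) = 8277/10000 ≈ 0.827700
step 6 [6y] bond c/1=11/200: DF=(2184453/2000000 − 11/200·(0.985800+0.970200+0.926100+0.876300+0.827700))/(1+11/200) = 3981/5000 ≈ 0.796200
step 7 [7y] bond c/1=7/400: DF=(876953/1000000 − 7/400·(0.985800+0.970200+0.926100+0.876300+0.827700+0.796200))/(1+7/400) = 7693/10000 ≈ 0.769300

1 1 4929/5000
2 2 4851/5000
3 3 9261/10000
4 4 8763/10000
5 5 8277/10000
6 6 3981/5000
7 7 7693/10000
DF(5y) is solved at step 5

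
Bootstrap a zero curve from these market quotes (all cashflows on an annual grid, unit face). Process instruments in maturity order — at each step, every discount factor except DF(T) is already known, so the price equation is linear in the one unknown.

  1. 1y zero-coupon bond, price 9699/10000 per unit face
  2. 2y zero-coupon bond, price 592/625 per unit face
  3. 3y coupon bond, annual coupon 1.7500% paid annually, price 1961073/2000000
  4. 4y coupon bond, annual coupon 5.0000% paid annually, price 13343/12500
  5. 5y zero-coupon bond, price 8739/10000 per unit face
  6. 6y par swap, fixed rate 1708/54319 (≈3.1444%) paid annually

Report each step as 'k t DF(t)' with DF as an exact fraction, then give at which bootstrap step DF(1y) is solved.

1 1 9699/10000
2 2 592/625
3 3 9307/10000
4 4 881/1000
5 5 8739/10000
6 6 2073/2500
DF(1y) is solved at step 1

step 1 [1y] zero: DF = P = 9699/10000 ≈ 0.969900
step 2 [2y] zero: DF = P = 592/625 ≈ 0.947200
step 3 [3y] bond c/1=7/400: DF=(1961073/2000000 − 7/400·(0.969900+0.947200))/(1+7/400) = 9307/10000 ≈ 0.930700
step 4 [4y] bond c/1=1/20: DF=(13343/12500 − 1/20·(0.969900+0.947200+0.930700))/(1+1/20) = 881/1000 ≈ 0.881000
step 5 [5y] zero: DF = P = 8739/10000 ≈ 0.873900
step 6 [6y] swap r/1=1708/54319: DF=(1 − 1708/54319·(0.969900+0.947200+0.930700+0.881000+0.873900))/(1+1708/54319) = 2073/2500 ≈ 0.829200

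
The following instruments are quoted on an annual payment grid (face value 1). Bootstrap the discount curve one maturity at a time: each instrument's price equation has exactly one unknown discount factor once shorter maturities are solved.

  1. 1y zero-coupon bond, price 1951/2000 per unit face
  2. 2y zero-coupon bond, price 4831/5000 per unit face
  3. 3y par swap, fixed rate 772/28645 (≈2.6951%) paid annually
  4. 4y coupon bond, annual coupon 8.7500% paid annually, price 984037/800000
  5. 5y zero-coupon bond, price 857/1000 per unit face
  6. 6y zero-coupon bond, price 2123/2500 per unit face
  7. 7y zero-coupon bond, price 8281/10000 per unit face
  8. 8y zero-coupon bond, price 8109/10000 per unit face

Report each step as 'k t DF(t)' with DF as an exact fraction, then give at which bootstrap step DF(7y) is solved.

1 1 1951/2000
2 2 4831/5000
3 3 2307/2500
4 4 4503/5000
5 5 857/1000
6 6 2123/2500
7 7 8281/10000
8 8 8109/10000
DF(7y) is solved at step 7

step 1 [1y] zero: DF = P = 1951/2000 ≈ 0.975500
step 2 [2y] zero: DF = P = 4831/5000 ≈ 0.966200
step 3 [3y] swap r/1=772/28645: DF=(1 − 772/28645·(0.975500+0.966200))/(1+772/28645) = 2307/2500 ≈ 0.922800
step 4 [4y] bond c/1=7/80: DF=(984037/800000 − 7/80·(0.975500+0.966200+0.922800))/(1+7/80) = 4503/5000 ≈ 0.900600
step 5 [5y] zero: DF = P = 857/1000 ≈ 0.857000
step 6 [6y] zero: DF = P = 2123/2500 ≈ 0.849200
step 7 [7y] zero: DF = P = 8281/10000 ≈ 0.828100
step 8 [8y] zero: DF = P = 8109/10000 ≈ 0.810900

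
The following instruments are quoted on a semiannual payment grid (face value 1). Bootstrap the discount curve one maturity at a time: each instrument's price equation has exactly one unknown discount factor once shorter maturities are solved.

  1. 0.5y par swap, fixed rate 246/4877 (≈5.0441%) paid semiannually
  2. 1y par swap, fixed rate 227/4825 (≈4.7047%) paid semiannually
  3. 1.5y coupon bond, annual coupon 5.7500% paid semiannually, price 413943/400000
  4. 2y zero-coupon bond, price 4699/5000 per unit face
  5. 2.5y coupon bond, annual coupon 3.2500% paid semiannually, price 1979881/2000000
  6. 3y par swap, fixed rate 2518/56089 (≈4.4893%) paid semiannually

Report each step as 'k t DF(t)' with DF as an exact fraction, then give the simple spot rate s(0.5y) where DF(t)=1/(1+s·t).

step 1 [0.5y] swap r/2=123/4877: DF=(1 − 123/4877·(0))/(1+123/4877) = 4877/5000 ≈ 0.975400
step 2 [1y] swap r/2=227/9650: DF=(1 − 227/9650·(0.975400))/(1+227/9650) = 4773/5000 ≈ 0.954600
step 3 [1.5y] bond c/2=23/800: DF=(413943/400000 − 23/800·(0.975400+0.954600))/(1+23/800) = 119/125 ≈ 0.952000
step 4 [2y] zero: DF = P = 4699/5000 ≈ 0.939800
step 5 [2.5y] bond c/2=13/800: DF=(1979881/2000000 − 13/800·(0.975400+0.954600+0.952000+0.939800))/(1+13/800) = 913/1000 ≈ 0.913000
step 6 [3y] swap r/2=1259/56089: DF=(1 − 1259/56089·(0.975400+0.954600+0.952000+0.939800+0.913000))/(1+1259/56089) = 8741/10000 ≈ 0.874100

1 1/2 4877/5000
2 1 4773/5000
3 3/2 119/125
4 2 4699/5000
5 5/2 913/1000
6 3 8741/10000
s(0.5y) = (1/(4877/5000) − 1)/(1/2) = 246/4877 ≈ 5.0441%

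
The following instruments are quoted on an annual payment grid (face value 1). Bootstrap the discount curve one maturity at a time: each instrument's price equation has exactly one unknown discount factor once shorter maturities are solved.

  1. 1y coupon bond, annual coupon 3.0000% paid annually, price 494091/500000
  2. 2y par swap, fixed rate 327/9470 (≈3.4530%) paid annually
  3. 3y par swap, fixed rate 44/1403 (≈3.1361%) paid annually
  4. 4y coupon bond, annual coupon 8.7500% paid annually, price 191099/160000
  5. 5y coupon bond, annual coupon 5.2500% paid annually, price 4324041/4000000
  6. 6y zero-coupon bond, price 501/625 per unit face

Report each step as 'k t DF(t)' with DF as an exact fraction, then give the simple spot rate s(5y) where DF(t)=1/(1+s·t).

1 1 4797/5000
2 2 4673/5000
3 3 114/125
4 4 349/400
5 5 2109/2500
6 6 501/625
s(5y) = (1/(2109/2500) − 1)/(5) = 391/10545 ≈ 3.7079%

step 1 [1y] bond c/1=3/100: DF=(494091/500000 − 3/100·(0))/(1+3/100) = 4797/5000 ≈ 0.959400
step 2 [2y] swap r/1=327/9470: DF=(1 − 327/9470·(0.959400))/(1+327/9470) = 4673/5000 ≈ 0.934600
step 3 [3y] swap r/1=44/1403: DF=(1 − 44/1403·(0.959400+0.934600))/(1+44/1403) = 114/125 ≈ 0.912000
step 4 [4y] bond c/1=7/80: DF=(191099/160000 − 7/80·(0.959400+0.934600+0.912000))/(1+7/80) = 349/400 ≈ 0.872500
step 5 [5y] bond c/1=21/400: DF=(4324041/4000000 − 21/400·(0.959400+0.934600+0.912000+0.872500))/(1+21/400) = 2109/2500 ≈ 0.843600
step 6 [6y] zero: DF = P = 501/625 ≈ 0.801600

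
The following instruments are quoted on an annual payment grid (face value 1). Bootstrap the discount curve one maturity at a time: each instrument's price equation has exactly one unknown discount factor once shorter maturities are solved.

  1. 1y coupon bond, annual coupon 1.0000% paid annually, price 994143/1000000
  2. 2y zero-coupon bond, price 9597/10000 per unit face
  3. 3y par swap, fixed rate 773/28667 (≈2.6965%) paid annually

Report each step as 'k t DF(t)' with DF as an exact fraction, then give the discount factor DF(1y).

step 1 [1y] bond c/1=1/100: DF=(994143/1000000 − 1/100·(0))/(1+1/100) = 9843/10000 ≈ 0.984300
step 2 [2y] zero: DF = P = 9597/10000 ≈ 0.959700
step 3 [3y] swap r/1=773/28667: DF=(1 − 773/28667·(0.984300+0.959700))/(1+773/28667) = 9227/10000 ≈ 0.922700

1 1 9843/10000
2 2 9597/10000
3 3 9227/10000
DF(1y) = 9843/10000 ≈ 0.984300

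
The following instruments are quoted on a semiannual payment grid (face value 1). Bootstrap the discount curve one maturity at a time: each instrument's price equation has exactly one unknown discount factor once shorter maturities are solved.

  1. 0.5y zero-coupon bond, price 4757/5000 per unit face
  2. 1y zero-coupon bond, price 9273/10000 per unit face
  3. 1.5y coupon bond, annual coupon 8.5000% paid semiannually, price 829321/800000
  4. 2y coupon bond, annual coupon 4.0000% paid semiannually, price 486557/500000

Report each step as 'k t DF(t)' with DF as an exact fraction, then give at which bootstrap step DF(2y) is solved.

step 1 [0.5y] zero: DF = P = 4757/5000 ≈ 0.951400
step 2 [1y] zero: DF = P = 9273/10000 ≈ 0.927300
step 3 [1.5y] bond c/2=17/400: DF=(829321/800000 − 17/400·(0.951400+0.927300))/(1+17/400) = 4589/5000 ≈ 0.917800
step 4 [2y] bond c/2=1/50: DF=(486557/500000 − 1/50·(0.951400+0.927300+0.917800))/(1+1/50) = 562/625 ≈ 0.899200

1 1/2 4757/5000
2 1 9273/10000
3 3/2 4589/5000
4 2 562/625
DF(2y) is solved at step 4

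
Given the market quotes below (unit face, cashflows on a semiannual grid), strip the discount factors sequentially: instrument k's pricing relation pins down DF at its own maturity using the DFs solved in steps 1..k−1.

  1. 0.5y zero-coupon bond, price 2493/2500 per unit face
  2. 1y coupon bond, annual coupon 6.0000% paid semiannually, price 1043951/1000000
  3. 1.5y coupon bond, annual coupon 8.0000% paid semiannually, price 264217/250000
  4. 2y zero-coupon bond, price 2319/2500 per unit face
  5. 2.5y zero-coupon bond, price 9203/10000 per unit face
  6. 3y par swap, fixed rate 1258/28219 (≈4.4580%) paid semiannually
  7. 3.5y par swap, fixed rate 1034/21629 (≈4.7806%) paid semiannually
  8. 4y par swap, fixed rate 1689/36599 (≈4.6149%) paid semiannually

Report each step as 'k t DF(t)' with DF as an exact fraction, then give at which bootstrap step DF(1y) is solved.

step 1 [0.5y] zero: DF = P = 2493/2500 ≈ 0.997200
step 2 [1y] bond c/2=3/100: DF=(1043951/1000000 − 3/100·(0.997200))/(1+3/100) = 1969/2000 ≈ 0.984500
step 3 [1.5y] bond c/2=1/25: DF=(264217/250000 − 1/25·(0.997200+0.984500))/(1+1/25) = 47/50 ≈ 0.940000
step 4 [2y] zero: DF = P = 2319/2500 ≈ 0.927600
step 5 [2.5y] zero: DF = P = 9203/10000 ≈ 0.920300
step 6 [3y] swap r/2=629/28219: DF=(1 − 629/28219·(0.997200+0.984500+0.940000+0.927600+0.920300))/(1+629/28219) = 4371/5000 ≈ 0.874200
step 7 [3.5y] swap r/2=517/21629: DF=(1 − 517/21629·(0.997200+0.984500+0.940000+0.927600+0.920300+0.874200))/(1+517/21629) = 8449/10000 ≈ 0.844900
step 8 [4y] swap r/2=1689/73198: DF=(1 − 1689/73198·(0.997200+0.984500+0.940000+0.927600+0.920300+0.874200+0.844900))/(1+1689/73198) = 8311/10000 ≈ 0.831100

1 1/2 2493/2500
2 1 1969/2000
3 3/2 47/50
4 2 2319/2500
5 5/2 9203/10000
6 3 4371/5000
7 7/2 8449/10000
8 4 8311/10000
DF(1y) is solved at step 2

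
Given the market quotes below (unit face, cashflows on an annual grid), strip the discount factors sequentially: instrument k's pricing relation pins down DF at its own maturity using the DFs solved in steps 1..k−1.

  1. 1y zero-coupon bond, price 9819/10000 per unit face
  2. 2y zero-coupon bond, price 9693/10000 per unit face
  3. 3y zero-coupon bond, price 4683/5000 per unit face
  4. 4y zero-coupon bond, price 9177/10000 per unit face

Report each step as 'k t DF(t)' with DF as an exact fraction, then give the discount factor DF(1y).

step 1 [1y] zero: DF = P = 9819/10000 ≈ 0.981900
step 2 [2y] zero: DF = P = 9693/10000 ≈ 0.969300
step 3 [3y] zero: DF = P = 4683/5000 ≈ 0.936600
step 4 [4y] zero: DF = P = 9177/10000 ≈ 0.917700

1 1 9819/10000
2 2 9693/10000
3 3 4683/5000
4 4 9177/10000
DF(1y) = 9819/10000 ≈ 0.981900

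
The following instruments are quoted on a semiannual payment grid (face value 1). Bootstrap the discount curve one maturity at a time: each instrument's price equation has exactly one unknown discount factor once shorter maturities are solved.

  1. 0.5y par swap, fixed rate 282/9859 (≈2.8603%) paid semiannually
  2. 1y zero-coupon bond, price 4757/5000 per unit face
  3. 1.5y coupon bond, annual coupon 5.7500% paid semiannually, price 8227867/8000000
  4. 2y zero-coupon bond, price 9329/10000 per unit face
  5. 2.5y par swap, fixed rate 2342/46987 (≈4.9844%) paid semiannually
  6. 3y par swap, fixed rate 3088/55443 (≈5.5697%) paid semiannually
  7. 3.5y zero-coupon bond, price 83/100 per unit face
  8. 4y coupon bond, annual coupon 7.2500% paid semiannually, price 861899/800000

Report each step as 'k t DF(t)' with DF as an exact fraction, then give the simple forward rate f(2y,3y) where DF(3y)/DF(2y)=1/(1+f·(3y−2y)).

1 1/2 9859/10000
2 1 4757/5000
3 3/2 591/625
4 2 9329/10000
5 5/2 8829/10000
6 3 1057/1250
7 7/2 83/100
8 4 8167/10000
f(2y,3y) = ((9329/10000)/(1057/1250) − 1)/(1) = 873/8456 ≈ 10.3240%

step 1 [0.5y] swap r/2=141/9859: DF=(1 − 141/9859·(0))/(1+141/9859) = 9859/10000 ≈ 0.985900
step 2 [1y] zero: DF = P = 4757/5000 ≈ 0.951400
step 3 [1.5y] bond c/2=23/800: DF=(8227867/8000000 − 23/800·(0.985900+0.951400))/(1+23/800) = 591/625 ≈ 0.945600
step 4 [2y] zero: DF = P = 9329/10000 ≈ 0.932900
step 5 [2.5y] swap r/2=1171/46987: DF=(1 − 1171/46987·(0.985900+0.951400+0.945600+0.932900))/(1+1171/46987) = 8829/10000 ≈ 0.882900
step 6 [3y] swap r/2=1544/55443: DF=(1 − 1544/55443·(0.985900+0.951400+0.945600+0.932900+0.882900))/(1+1544/55443) = 1057/1250 ≈ 0.845600
step 7 [3.5y] zero: DF = P = 83/100 ≈ 0.830000
step 8 [4y] bond c/2=29/800: DF=(861899/800000 − 29/800·(0.985900+0.951400+0.945600+0.932900+0.882900+0.845600+0.830000))/(1+29/800) = 8167/10000 ≈ 0.816700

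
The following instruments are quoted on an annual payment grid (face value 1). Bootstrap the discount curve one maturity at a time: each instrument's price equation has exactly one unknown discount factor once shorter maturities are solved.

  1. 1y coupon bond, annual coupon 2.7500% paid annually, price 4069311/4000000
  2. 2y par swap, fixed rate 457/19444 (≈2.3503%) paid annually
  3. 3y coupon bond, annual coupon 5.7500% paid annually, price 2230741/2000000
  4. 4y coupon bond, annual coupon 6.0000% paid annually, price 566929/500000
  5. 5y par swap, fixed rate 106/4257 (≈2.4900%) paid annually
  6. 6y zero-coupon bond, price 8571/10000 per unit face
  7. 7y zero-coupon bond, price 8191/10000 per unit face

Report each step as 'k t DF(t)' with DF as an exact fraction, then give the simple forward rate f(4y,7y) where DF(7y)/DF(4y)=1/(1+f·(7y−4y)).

step 1 [1y] bond c/1=11/400: DF=(4069311/4000000 − 11/400·(0))/(1+11/400) = 9901/10000 ≈ 0.990100
step 2 [2y] swap r/1=457/19444: DF=(1 − 457/19444·(0.990100))/(1+457/19444) = 9543/10000 ≈ 0.954300
step 3 [3y] bond c/1=23/400: DF=(2230741/2000000 − 23/400·(0.990100+0.954300))/(1+23/400) = 949/1000 ≈ 0.949000
step 4 [4y] bond c/1=3/50: DF=(566929/500000 − 3/50·(0.990100+0.954300+0.949000))/(1+3/50) = 9059/10000 ≈ 0.905900
step 5 [5y] swap r/1=106/4257: DF=(1 − 106/4257·(0.990100+0.954300+0.949000+0.905900))/(1+106/4257) = 4417/5000 ≈ 0.883400
step 6 [6y] zero: DF = P = 8571/10000 ≈ 0.857100
step 7 [7y] zero: DF = P = 8191/10000 ≈ 0.819100

1 1 9901/10000
2 2 9543/10000
3 3 949/1000
4 4 9059/10000
5 5 4417/5000
6 6 8571/10000
7 7 8191/10000
f(4y,7y) = ((9059/10000)/(8191/10000) − 1)/(3) = 868/24573 ≈ 3.5323%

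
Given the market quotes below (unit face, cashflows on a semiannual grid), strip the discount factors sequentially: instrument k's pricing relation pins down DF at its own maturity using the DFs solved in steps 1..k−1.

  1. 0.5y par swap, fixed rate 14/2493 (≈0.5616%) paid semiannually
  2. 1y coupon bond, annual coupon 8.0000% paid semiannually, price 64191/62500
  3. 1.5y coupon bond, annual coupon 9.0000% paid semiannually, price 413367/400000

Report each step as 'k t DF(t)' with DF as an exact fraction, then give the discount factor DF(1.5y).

1 1/2 2493/2500
2 1 2373/2500
3 3/2 9051/10000
DF(1.5y) = 9051/10000 ≈ 0.905100

step 1 [0.5y] swap r/2=7/2493: DF=(1 − 7/2493·(0))/(1+7/2493) = 2493/2500 ≈ 0.997200
step 2 [1y] bond c/2=1/25: DF=(64191/62500 − 1/25·(0.997200))/(1+1/25) = 2373/2500 ≈ 0.949200
step 3 [1.5y] bond c/2=9/200: DF=(413367/400000 − 9/200·(0.997200+0.949200))/(1+9/200) = 9051/10000 ≈ 0.905100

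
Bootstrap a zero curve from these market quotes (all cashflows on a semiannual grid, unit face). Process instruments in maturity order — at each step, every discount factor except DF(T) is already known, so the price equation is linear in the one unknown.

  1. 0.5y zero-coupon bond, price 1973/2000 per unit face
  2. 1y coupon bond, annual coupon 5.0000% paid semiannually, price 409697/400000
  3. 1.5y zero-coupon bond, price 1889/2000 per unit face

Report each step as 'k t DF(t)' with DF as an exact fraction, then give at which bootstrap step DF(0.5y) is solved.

1 1/2 1973/2000
2 1 1219/1250
3 3/2 1889/2000
DF(0.5y) is solved at step 1

step 1 [0.5y] zero: DF = P = 1973/2000 ≈ 0.986500
step 2 [1y] bond c/2=1/40: DF=(409697/400000 − 1/40·(0.986500))/(1+1/40) = 1219/1250 ≈ 0.975200
step 3 [1.5y] zero: DF = P = 1889/2000 ≈ 0.944500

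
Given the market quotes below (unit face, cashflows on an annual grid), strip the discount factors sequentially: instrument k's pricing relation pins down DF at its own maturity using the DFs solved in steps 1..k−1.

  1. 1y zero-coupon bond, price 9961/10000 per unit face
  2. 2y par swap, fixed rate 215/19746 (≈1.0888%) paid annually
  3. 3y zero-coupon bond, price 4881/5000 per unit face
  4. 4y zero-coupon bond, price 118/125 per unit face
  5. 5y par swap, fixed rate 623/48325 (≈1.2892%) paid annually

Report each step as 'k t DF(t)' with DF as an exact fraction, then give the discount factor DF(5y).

step 1 [1y] zero: DF = P = 9961/10000 ≈ 0.996100
step 2 [2y] swap r/1=215/19746: DF=(1 − 215/19746·(0.996100))/(1+215/19746) = 1957/2000 ≈ 0.978500
step 3 [3y] zero: DF = P = 4881/5000 ≈ 0.976200
step 4 [4y] zero: DF = P = 118/125 ≈ 0.944000
step 5 [5y] swap r/1=623/48325: DF=(1 − 623/48325·(0.996100+0.978500+0.976200+0.944000))/(1+623/48325) = 9377/10000 ≈ 0.937700

1 1 9961/10000
2 2 1957/2000
3 3 4881/5000
4 4 118/125
5 5 9377/10000
DF(5y) = 9377/10000 ≈ 0.937700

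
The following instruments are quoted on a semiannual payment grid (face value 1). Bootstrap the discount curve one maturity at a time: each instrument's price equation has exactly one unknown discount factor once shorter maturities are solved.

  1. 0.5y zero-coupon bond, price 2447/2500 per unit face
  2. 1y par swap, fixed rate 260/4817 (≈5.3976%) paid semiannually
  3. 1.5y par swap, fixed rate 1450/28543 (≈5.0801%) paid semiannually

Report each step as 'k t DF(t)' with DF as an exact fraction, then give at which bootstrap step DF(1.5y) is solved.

step 1 [0.5y] zero: DF = P = 2447/2500 ≈ 0.978800
step 2 [1y] swap r/2=130/4817: DF=(1 − 130/4817·(0.978800))/(1+130/4817) = 237/250 ≈ 0.948000
step 3 [1.5y] swap r/2=725/28543: DF=(1 − 725/28543·(0.978800+0.948000))/(1+725/28543) = 371/400 ≈ 0.927500

1 1/2 2447/2500
2 1 237/250
3 3/2 371/400
DF(1.5y) is solved at step 3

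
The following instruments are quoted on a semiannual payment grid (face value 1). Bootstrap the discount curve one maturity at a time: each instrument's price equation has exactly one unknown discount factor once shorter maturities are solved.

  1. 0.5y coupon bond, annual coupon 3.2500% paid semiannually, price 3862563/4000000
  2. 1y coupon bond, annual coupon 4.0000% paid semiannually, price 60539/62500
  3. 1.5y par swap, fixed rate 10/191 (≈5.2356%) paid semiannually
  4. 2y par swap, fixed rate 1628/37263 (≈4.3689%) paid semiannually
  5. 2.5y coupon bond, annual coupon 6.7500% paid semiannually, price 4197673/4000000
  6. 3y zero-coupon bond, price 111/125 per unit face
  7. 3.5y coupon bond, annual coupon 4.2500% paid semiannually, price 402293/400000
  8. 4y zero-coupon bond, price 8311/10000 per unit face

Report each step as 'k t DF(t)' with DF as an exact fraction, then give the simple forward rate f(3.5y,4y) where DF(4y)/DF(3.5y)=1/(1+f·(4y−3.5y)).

1 1/2 4751/5000
2 1 931/1000
3 3/2 1853/2000
4 2 4593/5000
5 5/2 1787/2000
6 3 111/125
7 7/2 4351/5000
8 4 8311/10000
f(3.5y,4y) = ((4351/5000)/(8311/10000) − 1)/(1/2) = 782/8311 ≈ 9.4092%

step 1 [0.5y] bond c/2=13/800: DF=(3862563/4000000 − 13/800·(0))/(1+13/800) = 4751/5000 ≈ 0.950200
step 2 [1y] bond c/2=1/50: DF=(60539/62500 − 1/50·(0.950200))/(1+1/50) = 931/1000 ≈ 0.931000
step 3 [1.5y] swap r/2=5/191: DF=(1 − 5/191·(0.950200+0.931000))/(1+5/191) = 1853/2000 ≈ 0.926500
step 4 [2y] swap r/2=814/37263: DF=(1 − 814/37263·(0.950200+0.931000+0.926500))/(1+814/37263) = 4593/5000 ≈ 0.918600
step 5 [2.5y] bond c/2=27/800: DF=(4197673/4000000 − 27/800·(0.950200+0.931000+0.926500+0.918600))/(1+27/800) = 1787/2000 ≈ 0.893500
step 6 [3y] zero: DF = P = 111/125 ≈ 0.888000
step 7 [3.5y] bond c/2=17/800: DF=(402293/400000 − 17/800·(0.950200+0.931000+0.926500+0.918600+0.893500+0.888000))/(1+17/800) = 4351/5000 ≈ 0.870200
step 8 [4y] zero: DF = P = 8311/10000 ≈ 0.831100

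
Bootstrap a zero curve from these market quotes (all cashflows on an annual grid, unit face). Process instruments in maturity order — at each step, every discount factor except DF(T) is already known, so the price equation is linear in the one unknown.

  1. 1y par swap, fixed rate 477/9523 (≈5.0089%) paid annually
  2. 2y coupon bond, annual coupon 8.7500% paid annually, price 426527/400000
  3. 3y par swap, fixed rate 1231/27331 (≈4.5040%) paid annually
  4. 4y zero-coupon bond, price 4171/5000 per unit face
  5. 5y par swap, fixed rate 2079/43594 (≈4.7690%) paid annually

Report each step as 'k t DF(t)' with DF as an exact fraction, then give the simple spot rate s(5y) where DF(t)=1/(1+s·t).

1 1 9523/10000
2 2 9039/10000
3 3 8769/10000
4 4 4171/5000
5 5 7921/10000
s(5y) = (1/(7921/10000) − 1)/(5) = 2079/39605 ≈ 5.2493%

step 1 [1y] swap r/1=477/9523: DF=(1 − 477/9523·(0))/(1+477/9523) = 9523/10000 ≈ 0.952300
step 2 [2y] bond c/1=7/80: DF=(426527/400000 − 7/80·(0.952300))/(1+7/80) = 9039/10000 ≈ 0.903900
step 3 [3y] swap r/1=1231/27331: DF=(1 − 1231/27331·(0.952300+0.903900))/(1+1231/27331) = 8769/10000 ≈ 0.876900
step 4 [4y] zero: DF = P = 4171/5000 ≈ 0.834200
step 5 [5y] swap r/1=2079/43594: DF=(1 − 2079/43594·(0.952300+0.903900+0.876900+0.834200))/(1+2079/43594) = 7921/10000 ≈ 0.792100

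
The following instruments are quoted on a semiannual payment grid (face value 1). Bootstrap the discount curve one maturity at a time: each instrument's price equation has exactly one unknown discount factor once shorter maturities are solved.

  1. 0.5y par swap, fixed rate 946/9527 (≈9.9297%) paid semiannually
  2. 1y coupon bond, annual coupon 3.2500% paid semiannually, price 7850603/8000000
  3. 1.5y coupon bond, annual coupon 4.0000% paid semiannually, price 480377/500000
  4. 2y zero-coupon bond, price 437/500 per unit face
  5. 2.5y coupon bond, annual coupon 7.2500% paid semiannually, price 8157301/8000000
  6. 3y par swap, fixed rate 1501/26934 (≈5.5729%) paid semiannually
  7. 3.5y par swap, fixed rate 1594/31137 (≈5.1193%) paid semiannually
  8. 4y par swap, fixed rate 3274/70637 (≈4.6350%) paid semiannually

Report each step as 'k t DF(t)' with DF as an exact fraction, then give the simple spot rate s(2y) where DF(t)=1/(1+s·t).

1 1/2 9527/10000
2 1 594/625
3 3/2 4523/5000
4 2 437/500
5 5/2 1069/1250
6 3 8499/10000
7 7/2 4203/5000
8 4 8363/10000
s(2y) = (1/(437/500) − 1)/(2) = 63/874 ≈ 7.2082%

step 1 [0.5y] swap r/2=473/9527: DF=(1 − 473/9527·(0))/(1+473/9527) = 9527/10000 ≈ 0.952700
step 2 [1y] bond c/2=13/800: DF=(7850603/8000000 − 13/800·(0.952700))/(1+13/800) = 594/625 ≈ 0.950400
step 3 [1.5y] bond c/2=1/50: DF=(480377/500000 − 1/50·(0.952700+0.950400))/(1+1/50) = 4523/5000 ≈ 0.904600
step 4 [2y] zero: DF = P = 437/500 ≈ 0.874000
step 5 [2.5y] bond c/2=29/800: DF=(8157301/8000000 − 29/800·(0.952700+0.950400+0.904600+0.874000))/(1+29/800) = 1069/1250 ≈ 0.855200
step 6 [3y] swap r/2=1501/53868: DF=(1 − 1501/53868·(0.952700+0.950400+0.904600+0.874000+0.855200))/(1+1501/53868) = 8499/10000 ≈ 0.849900
step 7 [3.5y] swap r/2=797/31137: DF=(1 − 797/31137·(0.952700+0.950400+0.904600+0.874000+0.855200+0.849900))/(1+797/31137) = 4203/5000 ≈ 0.840600
step 8 [4y] swap r/2=1637/70637: DF=(1 − 1637/70637·(0.952700+0.950400+0.904600+0.874000+0.855200+0.849900+0.840600))/(1+1637/70637) = 8363/10000 ≈ 0.836300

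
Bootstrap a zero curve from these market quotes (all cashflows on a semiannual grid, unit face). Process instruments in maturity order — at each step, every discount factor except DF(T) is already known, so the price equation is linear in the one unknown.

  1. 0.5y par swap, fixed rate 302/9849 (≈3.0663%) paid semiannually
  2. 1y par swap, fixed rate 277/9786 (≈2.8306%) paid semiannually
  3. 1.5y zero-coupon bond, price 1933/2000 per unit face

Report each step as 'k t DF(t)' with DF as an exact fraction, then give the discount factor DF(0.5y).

1 1/2 9849/10000
2 1 9723/10000
3 3/2 1933/2000
DF(0.5y) = 9849/10000 ≈ 0.984900

step 1 [0.5y] swap r/2=151/9849: DF=(1 − 151/9849·(0))/(1+151/9849) = 9849/10000 ≈ 0.984900
step 2 [1y] swap r/2=277/19572: DF=(1 − 277/19572·(0.984900))/(1+277/19572) = 9723/10000 ≈ 0.972300
step 3 [1.5y] zero: DF = P = 1933/2000 ≈ 0.966500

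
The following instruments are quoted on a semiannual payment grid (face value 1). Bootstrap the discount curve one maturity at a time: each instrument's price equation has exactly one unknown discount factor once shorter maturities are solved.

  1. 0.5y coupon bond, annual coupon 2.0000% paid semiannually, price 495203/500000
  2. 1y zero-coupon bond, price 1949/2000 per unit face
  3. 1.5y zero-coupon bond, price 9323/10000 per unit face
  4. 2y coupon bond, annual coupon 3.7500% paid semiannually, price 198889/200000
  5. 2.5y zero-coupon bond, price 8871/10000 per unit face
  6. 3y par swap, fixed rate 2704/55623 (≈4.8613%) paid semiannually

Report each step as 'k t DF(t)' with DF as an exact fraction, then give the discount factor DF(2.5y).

1 1/2 4903/5000
2 1 1949/2000
3 3/2 9323/10000
4 2 923/1000
5 5/2 8871/10000
6 3 1081/1250
DF(2.5y) = 8871/10000 ≈ 0.887100

step 1 [0.5y] bond c/2=1/100: DF=(495203/500000 − 1/100·(0))/(1+1/100) = 4903/5000 ≈ 0.980600
step 2 [1y] zero: DF = P = 1949/2000 ≈ 0.974500
step 3 [1.5y] zero: DF = P = 9323/10000 ≈ 0.932300
step 4 [2y] bond c/2=3/160: DF=(198889/200000 − 3/160·(0.980600+0.974500+0.932300))/(1+3/160) = 923/1000 ≈ 0.923000
step 5 [2.5y] zero: DF = P = 8871/10000 ≈ 0.887100
step 6 [3y] swap r/2=1352/55623: DF=(1 − 1352/55623·(0.980600+0.974500+0.932300+0.923000+0.887100))/(1+1352/55623) = 1081/1250 ≈ 0.864800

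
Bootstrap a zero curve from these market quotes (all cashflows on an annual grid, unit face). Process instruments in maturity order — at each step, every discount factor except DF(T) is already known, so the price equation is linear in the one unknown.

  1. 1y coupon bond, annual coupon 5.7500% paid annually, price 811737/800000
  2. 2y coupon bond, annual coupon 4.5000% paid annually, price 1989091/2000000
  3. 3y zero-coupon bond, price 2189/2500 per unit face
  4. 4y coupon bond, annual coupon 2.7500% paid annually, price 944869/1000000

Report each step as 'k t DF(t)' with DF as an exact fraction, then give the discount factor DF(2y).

1 1 1919/2000
2 2 569/625
3 3 2189/2500
4 4 8461/10000
DF(2y) = 569/625 ≈ 0.910400

step 1 [1y] bond c/1=23/400: DF=(811737/800000 − 23/400·(0))/(1+23/400) = 1919/2000 ≈ 0.959500
step 2 [2y] bond c/1=9/200: DF=(1989091/2000000 − 9/200·(0.959500))/(1+9/200) = 569/625 ≈ 0.910400
step 3 [3y] zero: DF = P = 2189/2500 ≈ 0.875600
step 4 [4y] bond c/1=11/400: DF=(944869/1000000 − 11/400·(0.959500+0.910400+0.875600))/(1+11/400) = 8461/10000 ≈ 0.846100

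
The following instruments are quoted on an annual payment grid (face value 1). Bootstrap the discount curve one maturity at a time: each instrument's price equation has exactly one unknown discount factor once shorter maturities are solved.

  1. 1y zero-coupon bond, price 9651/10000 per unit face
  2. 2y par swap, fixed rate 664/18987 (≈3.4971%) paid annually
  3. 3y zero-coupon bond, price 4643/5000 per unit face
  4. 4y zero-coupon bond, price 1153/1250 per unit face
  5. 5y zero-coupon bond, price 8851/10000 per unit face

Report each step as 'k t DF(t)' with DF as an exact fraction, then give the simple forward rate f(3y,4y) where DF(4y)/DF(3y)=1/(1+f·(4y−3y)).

1 1 9651/10000
2 2 1167/1250
3 3 4643/5000
4 4 1153/1250
5 5 8851/10000
f(3y,4y) = ((4643/5000)/(1153/1250) − 1)/(1) = 31/4612 ≈ 0.6722%

step 1 [1y] zero: DF = P = 9651/10000 ≈ 0.965100
step 2 [2y] swap r/1=664/18987: DF=(1 − 664/18987·(0.965100))/(1+664/18987) = 1167/1250 ≈ 0.933600
step 3 [3y] zero: DF = P = 4643/5000 ≈ 0.928600
step 4 [4y] zero: DF = P = 1153/1250 ≈ 0.922400
step 5 [5y] zero: DF = P = 8851/10000 ≈ 0.885100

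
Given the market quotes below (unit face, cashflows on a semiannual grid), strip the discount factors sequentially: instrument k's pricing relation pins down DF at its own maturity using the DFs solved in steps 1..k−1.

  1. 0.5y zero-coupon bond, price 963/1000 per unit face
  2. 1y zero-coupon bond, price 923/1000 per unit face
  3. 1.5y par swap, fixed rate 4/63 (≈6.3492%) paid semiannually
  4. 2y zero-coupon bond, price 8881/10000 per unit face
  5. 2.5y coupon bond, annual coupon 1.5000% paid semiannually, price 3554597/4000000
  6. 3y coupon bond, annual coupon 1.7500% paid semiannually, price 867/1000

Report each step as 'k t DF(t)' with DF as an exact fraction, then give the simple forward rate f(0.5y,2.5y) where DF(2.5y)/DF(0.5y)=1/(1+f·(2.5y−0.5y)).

1 1/2 963/1000
2 1 923/1000
3 3/2 1139/1250
4 2 8881/10000
5 5/2 4273/5000
6 3 8201/10000
f(0.5y,2.5y) = ((963/1000)/(4273/5000) − 1)/(2) = 271/4273 ≈ 6.3421%

step 1 [0.5y] zero: DF = P = 963/1000 ≈ 0.963000
step 2 [1y] zero: DF = P = 923/1000 ≈ 0.923000
step 3 [1.5y] swap r/2=2/63: DF=(1 − 2/63·(0.963000+0.923000))/(1+2/63) = 1139/1250 ≈ 0.911200
step 4 [2y] zero: DF = P = 8881/10000 ≈ 0.888100
step 5 [2.5y] bond c/2=3/400: DF=(3554597/4000000 − 3/400·(0.963000+0.923000+0.911200+0.888100))/(1+3/400) = 4273/5000 ≈ 0.854600
step 6 [3y] bond c/2=7/800: DF=(867/1000 − 7/800·(0.963000+0.923000+0.911200+0.888100+0.854600))/(1+7/800) = 8201/10000 ≈ 0.820100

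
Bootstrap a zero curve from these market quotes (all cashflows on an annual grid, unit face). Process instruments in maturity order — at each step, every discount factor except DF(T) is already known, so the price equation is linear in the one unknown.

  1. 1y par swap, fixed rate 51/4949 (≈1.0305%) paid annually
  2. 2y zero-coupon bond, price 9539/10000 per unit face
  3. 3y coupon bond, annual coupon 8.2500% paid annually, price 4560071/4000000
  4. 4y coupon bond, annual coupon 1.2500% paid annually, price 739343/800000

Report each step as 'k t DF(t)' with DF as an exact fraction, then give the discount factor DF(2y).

step 1 [1y] swap r/1=51/4949: DF=(1 − 51/4949·(0))/(1+51/4949) = 4949/5000 ≈ 0.989800
step 2 [2y] zero: DF = P = 9539/10000 ≈ 0.953900
step 3 [3y] bond c/1=33/400: DF=(4560071/4000000 − 33/400·(0.989800+0.953900))/(1+33/400) = 181/200 ≈ 0.905000
step 4 [4y] bond c/1=1/80: DF=(739343/800000 − 1/80·(0.989800+0.953900+0.905000))/(1+1/80) = 1097/1250 ≈ 0.877600

1 1 4949/5000
2 2 9539/10000
3 3 181/200
4 4 1097/1250
DF(2y) = 9539/10000 ≈ 0.953900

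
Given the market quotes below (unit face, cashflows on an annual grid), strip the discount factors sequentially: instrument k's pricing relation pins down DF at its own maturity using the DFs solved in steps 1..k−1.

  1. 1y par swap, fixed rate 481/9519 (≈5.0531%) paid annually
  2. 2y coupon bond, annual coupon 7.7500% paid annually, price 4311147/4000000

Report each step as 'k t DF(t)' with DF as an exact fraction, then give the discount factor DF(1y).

step 1 [1y] swap r/1=481/9519: DF=(1 − 481/9519·(0))/(1+481/9519) = 9519/10000 ≈ 0.951900
step 2 [2y] bond c/1=31/400: DF=(4311147/4000000 − 31/400·(0.951900))/(1+31/400) = 4659/5000 ≈ 0.931800

1 1 9519/10000
2 2 4659/5000
DF(1y) = 9519/10000 ≈ 0.951900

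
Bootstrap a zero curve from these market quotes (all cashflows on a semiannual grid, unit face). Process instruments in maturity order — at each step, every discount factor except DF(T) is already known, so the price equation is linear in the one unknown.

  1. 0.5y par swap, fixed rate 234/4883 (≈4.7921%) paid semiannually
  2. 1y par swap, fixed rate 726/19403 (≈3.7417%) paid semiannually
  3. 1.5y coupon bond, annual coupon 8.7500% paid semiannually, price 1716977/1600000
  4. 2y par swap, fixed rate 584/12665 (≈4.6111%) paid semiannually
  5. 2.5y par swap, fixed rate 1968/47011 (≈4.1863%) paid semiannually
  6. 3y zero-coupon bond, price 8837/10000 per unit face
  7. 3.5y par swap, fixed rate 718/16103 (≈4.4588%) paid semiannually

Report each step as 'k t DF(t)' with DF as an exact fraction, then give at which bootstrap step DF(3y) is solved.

1 1/2 4883/5000
2 1 9637/10000
3 3/2 2367/2500
4 2 2281/2500
5 5/2 1127/1250
6 3 8837/10000
7 7/2 2141/2500
DF(3y) is solved at step 6

step 1 [0.5y] swap r/2=117/4883: DF=(1 − 117/4883·(0))/(1+117/4883) = 4883/5000 ≈ 0.976600
step 2 [1y] swap r/2=363/19403: DF=(1 − 363/19403·(0.976600))/(1+363/19403) = 9637/10000 ≈ 0.963700
step 3 [1.5y] bond c/2=7/160: DF=(1716977/1600000 − 7/160·(0.976600+0.963700))/(1+7/160) = 2367/2500 ≈ 0.946800
step 4 [2y] swap r/2=292/12665: DF=(1 − 292/12665·(0.976600+0.963700+0.946800))/(1+292/12665) = 2281/2500 ≈ 0.912400
step 5 [2.5y] swap r/2=984/47011: DF=(1 − 984/47011·(0.976600+0.963700+0.946800+0.912400))/(1+984/47011) = 1127/1250 ≈ 0.901600
step 6 [3y] zero: DF = P = 8837/10000 ≈ 0.883700
step 7 [3.5y] swap r/2=359/16103: DF=(1 − 359/16103·(0.976600+0.963700+0.946800+0.912400+0.901600+0.883700))/(1+359/16103) = 2141/2500 ≈ 0.856400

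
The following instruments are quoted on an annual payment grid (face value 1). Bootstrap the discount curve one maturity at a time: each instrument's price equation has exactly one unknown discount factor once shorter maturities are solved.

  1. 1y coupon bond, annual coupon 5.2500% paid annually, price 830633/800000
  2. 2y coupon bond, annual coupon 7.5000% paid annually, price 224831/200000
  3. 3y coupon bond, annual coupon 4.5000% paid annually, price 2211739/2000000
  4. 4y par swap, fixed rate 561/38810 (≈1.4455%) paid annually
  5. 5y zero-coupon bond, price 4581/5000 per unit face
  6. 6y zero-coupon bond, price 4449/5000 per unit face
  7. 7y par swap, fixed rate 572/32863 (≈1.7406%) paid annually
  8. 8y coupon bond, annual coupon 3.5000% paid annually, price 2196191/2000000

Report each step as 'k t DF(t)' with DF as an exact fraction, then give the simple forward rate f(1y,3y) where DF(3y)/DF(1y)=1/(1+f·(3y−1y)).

step 1 [1y] bond c/1=21/400: DF=(830633/800000 − 21/400·(0))/(1+21/400) = 1973/2000 ≈ 0.986500
step 2 [2y] bond c/1=3/40: DF=(224831/200000 − 3/40·(0.986500))/(1+3/40) = 9769/10000 ≈ 0.976900
step 3 [3y] bond c/1=9/200: DF=(2211739/2000000 − 9/200·(0.986500+0.976900))/(1+9/200) = 9737/10000 ≈ 0.973700
step 4 [4y] swap r/1=561/38810: DF=(1 − 561/38810·(0.986500+0.976900+0.973700))/(1+561/38810) = 9439/10000 ≈ 0.943900
step 5 [5y] zero: DF = P = 4581/5000 ≈ 0.916200
step 6 [6y] zero: DF = P = 4449/5000 ≈ 0.889800
step 7 [7y] swap r/1=572/32863: DF=(1 − 572/32863·(0.986500+0.976900+0.973700+0.943900+0.916200+0.889800))/(1+572/32863) = 1107/1250 ≈ 0.885600
step 8 [8y] bond c/1=7/200: DF=(2196191/2000000 − 7/200·(0.986500+0.976900+0.973700+0.943900+0.916200+0.889800+0.885600))/(1+7/200) = 8387/10000 ≈ 0.838700

1 1 1973/2000
2 2 9769/10000
3 3 9737/10000
4 4 9439/10000
5 5 4581/5000
6 6 4449/5000
7 7 1107/1250
8 8 8387/10000
f(1y,3y) = ((1973/2000)/(9737/10000) − 1)/(2) = 64/9737 ≈ 0.6573%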